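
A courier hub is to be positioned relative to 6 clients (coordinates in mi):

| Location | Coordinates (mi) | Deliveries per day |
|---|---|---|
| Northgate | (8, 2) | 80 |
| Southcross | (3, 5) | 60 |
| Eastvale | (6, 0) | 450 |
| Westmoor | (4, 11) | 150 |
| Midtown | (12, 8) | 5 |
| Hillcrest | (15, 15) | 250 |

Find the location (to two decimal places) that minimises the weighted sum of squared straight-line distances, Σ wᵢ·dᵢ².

The minimiser of Σwᵢ‖p−pᵢ‖² is the weighted centroid p* = (Σwᵢpᵢ)/(Σwᵢ).
Σwᵢ = 995.
Σwᵢxᵢ = 80·8 + 60·3 + 450·6 + 150·4 + 5·12 + 250·15 = 7930.
Σwᵢyᵢ = 80·2 + 60·5 + 450·0 + 150·11 + 5·8 + 250·15 = 5900.
x* = 7930/995 = 7.97, y* = 5900/995 = 5.93.

(7.97, 5.93)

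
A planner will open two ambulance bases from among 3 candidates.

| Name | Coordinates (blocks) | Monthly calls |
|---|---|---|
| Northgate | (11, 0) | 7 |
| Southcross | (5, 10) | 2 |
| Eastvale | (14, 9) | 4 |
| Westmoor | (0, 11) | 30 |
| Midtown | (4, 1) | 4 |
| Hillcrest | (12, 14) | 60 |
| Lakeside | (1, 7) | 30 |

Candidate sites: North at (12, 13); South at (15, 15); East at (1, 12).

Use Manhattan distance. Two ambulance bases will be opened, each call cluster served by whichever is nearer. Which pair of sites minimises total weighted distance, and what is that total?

{North, East}, total 460

Evaluate every pair (each demand assigned to the nearer of the two):
  {North, East}: total = 460
  {South, East}: total = 679
  {North, South}: total = 1212
Best pair: {North, East} with total 460.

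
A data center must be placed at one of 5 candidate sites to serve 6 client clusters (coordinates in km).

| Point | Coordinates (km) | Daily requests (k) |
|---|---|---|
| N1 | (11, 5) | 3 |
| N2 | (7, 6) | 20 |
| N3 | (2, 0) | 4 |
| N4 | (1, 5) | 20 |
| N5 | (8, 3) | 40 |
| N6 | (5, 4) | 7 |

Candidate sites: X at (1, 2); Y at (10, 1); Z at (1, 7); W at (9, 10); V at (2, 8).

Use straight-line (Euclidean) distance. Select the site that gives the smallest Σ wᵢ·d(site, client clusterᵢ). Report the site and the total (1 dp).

Total weighted distance at each candidate:
  X (1, 2): total = 558.6
  Y (10, 1): total = 512.2
  Z (1, 7): total = 578.0
  W (9, 10): total = 676.4
  V (2, 8): total = 578.8
Minimum is at Y with total 512.2 km.

Y, total 512.2 km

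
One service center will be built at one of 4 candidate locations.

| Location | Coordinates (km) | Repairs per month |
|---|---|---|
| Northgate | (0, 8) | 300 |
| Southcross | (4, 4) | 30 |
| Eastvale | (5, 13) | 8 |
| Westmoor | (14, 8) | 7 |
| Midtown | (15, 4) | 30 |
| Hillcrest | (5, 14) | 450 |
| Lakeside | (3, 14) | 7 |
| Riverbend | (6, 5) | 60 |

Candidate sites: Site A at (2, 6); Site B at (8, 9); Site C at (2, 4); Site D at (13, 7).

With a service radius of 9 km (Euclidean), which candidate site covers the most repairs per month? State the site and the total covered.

Site B, covering 892

Coverage radius r = 9 km; a point is covered iff (Δx)²+(Δy)² ≤ 9² = 81.
  Site A (2, 6): covers {Northgate, Southcross, Eastvale, Hillcrest, Lakeside, Riverbend} → 855
  Site B (8, 9): covers {Northgate, Southcross, Eastvale, Westmoor, Midtown, Hillcrest, Lakeside, Riverbend} → 892
  Site C (2, 4): covers {Northgate, Southcross, Riverbend} → 390
  Site D (13, 7): covers {Westmoor, Midtown, Riverbend} → 97
Maximum coverage at Site B: 892 repairs per month.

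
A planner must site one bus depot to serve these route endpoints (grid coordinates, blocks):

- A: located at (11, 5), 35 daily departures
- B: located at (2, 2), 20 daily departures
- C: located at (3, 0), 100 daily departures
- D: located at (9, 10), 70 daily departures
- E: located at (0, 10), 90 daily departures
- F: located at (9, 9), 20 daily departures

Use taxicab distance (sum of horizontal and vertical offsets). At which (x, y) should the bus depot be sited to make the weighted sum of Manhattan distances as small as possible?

(3, 9)

Manhattan distance separates: Σwᵢ(|x−xᵢ|+|y−yᵢ|) = Σwᵢ|x−xᵢ| + Σwᵢ|y−yᵢ|, so x and y are optimised independently as 1-D weighted medians.
Total weight W = 335; half = 167.5.
x-coordinate, sorted with cumulative weight:
  x=0 (E, w=90) cum 90
  x=2 (B, w=20) cum 110
  x=3 (C, w=100) cum 210  ← median
  x=9 (D, w=70) cum 280
  x=9 (F, w=20) cum 300
  x=11 (A, w=35) cum 335
⇒ x* = 3
y-coordinate, sorted with cumulative weight:
  y=0 (C, w=100) cum 100
  y=2 (B, w=20) cum 120
  y=5 (A, w=35) cum 155
  y=9 (F, w=20) cum 175  ← median
  y=10 (D, w=70) cum 245
  y=10 (E, w=90) cum 335
⇒ y* = 9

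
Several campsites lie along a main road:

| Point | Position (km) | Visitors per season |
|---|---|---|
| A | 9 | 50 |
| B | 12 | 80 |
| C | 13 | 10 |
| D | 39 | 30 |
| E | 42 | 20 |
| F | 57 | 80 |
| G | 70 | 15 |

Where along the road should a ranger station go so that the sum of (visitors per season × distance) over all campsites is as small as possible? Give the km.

For a sum of weighted absolute distances on a line, the optimum is the weighted median (not the mean). Total weight W = 285; half-weight = 142.5.
Sort by position and accumulate weight:
  km 9 (A, w=50) → cum 50
  km 12 (B, w=80) → cum 130
  km 13 (C, w=10) → cum 140
  km 39 (D, w=30) → cum 170  ≥ 142.5 → median here
  km 42 (E, w=20) → cum 190
  km 57 (F, w=80) → cum 270
  km 70 (G, w=15) → cum 285
Optimal location: km 39.

x = 39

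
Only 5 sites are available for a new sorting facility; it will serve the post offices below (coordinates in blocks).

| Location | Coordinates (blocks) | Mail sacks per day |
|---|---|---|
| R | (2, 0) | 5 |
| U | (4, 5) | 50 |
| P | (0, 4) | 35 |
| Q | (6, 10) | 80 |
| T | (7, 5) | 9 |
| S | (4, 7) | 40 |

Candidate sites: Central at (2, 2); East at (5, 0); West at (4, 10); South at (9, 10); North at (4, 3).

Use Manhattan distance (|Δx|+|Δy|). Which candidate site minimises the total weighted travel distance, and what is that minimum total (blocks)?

Total weighted distance at each candidate:
  Central (2, 2): total = 1712
  East (5, 0): total = 1893
  West (4, 10): total = 1012
  South (9, 10): total = 1733
  North (4, 3): total = 1225
Minimum is at West with total 1012 blocks.

West, total 1012 blocks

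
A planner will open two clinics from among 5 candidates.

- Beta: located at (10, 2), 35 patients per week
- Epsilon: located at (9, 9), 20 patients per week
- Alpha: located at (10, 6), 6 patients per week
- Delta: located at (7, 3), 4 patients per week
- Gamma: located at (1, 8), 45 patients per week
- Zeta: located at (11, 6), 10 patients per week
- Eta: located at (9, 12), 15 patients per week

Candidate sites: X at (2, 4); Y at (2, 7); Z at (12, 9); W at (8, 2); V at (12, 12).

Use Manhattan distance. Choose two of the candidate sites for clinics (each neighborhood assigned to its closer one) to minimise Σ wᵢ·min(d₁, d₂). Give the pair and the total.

{Y, W}, total 599

Evaluate every pair (each demand assigned to the nearer of the two):
  {Y, W}: total = 599
  {Y, Z}: total = 661
  {X, W}: total = 734
  {X, Z}: total = 784
  {Y, V}: total = 829
  {Z, W}: total = 838
  {X, V}: total = 882
  {W, V}: total = 934
  {X, Y}: total = 978
  {Z, V}: total = 1074
Best pair: {Y, W} with total 599.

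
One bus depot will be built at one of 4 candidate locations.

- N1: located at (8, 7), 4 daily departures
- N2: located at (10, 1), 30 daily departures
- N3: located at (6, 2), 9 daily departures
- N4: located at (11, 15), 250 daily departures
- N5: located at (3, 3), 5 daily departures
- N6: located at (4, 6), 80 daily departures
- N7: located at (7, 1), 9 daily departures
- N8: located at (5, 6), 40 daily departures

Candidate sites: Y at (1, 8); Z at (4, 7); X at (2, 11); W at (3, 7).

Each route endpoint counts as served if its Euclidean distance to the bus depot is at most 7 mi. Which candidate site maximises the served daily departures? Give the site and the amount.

Z, covering 147

Coverage radius r = 7 mi; a point is covered iff (Δx)²+(Δy)² ≤ 7² = 49.
  Y (1, 8): covers {N5, N6, N8} → 125
  Z (4, 7): covers {N1, N3, N5, N6, N7, N8} → 147
  X (2, 11): covers {N6, N8} → 120
  W (3, 7): covers {N1, N3, N5, N6, N8} → 138
Maximum coverage at Z: 147 daily departures.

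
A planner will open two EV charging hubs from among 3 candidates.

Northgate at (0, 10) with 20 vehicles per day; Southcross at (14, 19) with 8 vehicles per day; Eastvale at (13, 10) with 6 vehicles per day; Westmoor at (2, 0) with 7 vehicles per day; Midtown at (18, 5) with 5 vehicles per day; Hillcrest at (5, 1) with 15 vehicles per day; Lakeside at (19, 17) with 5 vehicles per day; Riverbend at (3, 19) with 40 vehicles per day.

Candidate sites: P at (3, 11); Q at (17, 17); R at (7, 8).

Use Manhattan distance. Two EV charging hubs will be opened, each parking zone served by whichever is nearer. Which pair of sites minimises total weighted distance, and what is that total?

Evaluate every pair (each demand assigned to the nearer of the two):
  {P, Q}: total = 845
  {P, R}: total = 986
  {Q, R}: total = 1169
Best pair: {P, Q} with total 845.

{P, Q}, total 845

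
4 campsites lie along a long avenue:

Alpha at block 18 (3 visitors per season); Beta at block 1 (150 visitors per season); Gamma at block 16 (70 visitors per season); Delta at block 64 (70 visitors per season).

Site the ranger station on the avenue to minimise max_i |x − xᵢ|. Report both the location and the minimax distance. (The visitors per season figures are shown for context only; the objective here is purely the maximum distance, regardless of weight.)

The 1-center on a line is the midpoint of the two extreme points: leftmost at 1, rightmost at 64.
Optimal location = (1 + 64)/2 = 32.5; maximum distance = (64 − 1)/2 = 31.5.

location 32.5, max distance 31.5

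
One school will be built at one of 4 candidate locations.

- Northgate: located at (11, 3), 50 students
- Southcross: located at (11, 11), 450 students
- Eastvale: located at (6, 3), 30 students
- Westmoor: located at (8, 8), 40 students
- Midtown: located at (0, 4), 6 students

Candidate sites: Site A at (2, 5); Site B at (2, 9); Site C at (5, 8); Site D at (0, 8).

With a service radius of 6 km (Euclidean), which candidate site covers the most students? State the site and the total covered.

Coverage radius r = 6 km; a point is covered iff (Δx)²+(Δy)² ≤ 6² = 36.
  Site A (2, 5): covers {Eastvale, Midtown} → 36
  Site B (2, 9): covers {Midtown} → 6
  Site C (5, 8): covers {Eastvale, Westmoor} → 70
  Site D (0, 8): covers {Midtown} → 6
Maximum coverage at Site C: 70 students.

Site C, covering 70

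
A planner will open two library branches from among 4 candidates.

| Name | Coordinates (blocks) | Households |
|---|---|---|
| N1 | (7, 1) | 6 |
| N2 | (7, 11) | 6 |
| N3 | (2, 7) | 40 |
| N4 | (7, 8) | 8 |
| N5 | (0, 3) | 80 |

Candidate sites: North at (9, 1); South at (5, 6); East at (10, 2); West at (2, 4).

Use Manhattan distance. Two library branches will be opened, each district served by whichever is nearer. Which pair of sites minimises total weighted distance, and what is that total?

{South, West}, total 476

Evaluate every pair (each demand assigned to the nearer of the two):
  {South, West}: total = 476
  {North, West}: total = 516
  {East, West}: total = 528
  {North, South}: total = 886
  {South, East}: total = 898
  {North, East}: total = 1556
Best pair: {South, West} with total 476.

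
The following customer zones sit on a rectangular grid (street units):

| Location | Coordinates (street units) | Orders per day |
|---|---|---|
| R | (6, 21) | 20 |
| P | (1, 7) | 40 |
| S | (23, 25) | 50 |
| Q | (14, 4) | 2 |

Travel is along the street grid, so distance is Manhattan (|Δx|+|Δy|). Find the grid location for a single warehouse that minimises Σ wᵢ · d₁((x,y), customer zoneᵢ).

(6, 21)

Manhattan distance separates: Σwᵢ(|x−xᵢ|+|y−yᵢ|) = Σwᵢ|x−xᵢ| + Σwᵢ|y−yᵢ|, so x and y are optimised independently as 1-D weighted medians.
Total weight W = 112; half = 56.
x-coordinate, sorted with cumulative weight:
  x=1 (P, w=40) cum 40
  x=6 (R, w=20) cum 60  ← median
  x=14 (Q, w=2) cum 62
  x=23 (S, w=50) cum 112
⇒ x* = 6
y-coordinate, sorted with cumulative weight:
  y=4 (Q, w=2) cum 2
  y=7 (P, w=40) cum 42
  y=21 (R, w=20) cum 62  ← median
  y=25 (S, w=50) cum 112
⇒ y* = 21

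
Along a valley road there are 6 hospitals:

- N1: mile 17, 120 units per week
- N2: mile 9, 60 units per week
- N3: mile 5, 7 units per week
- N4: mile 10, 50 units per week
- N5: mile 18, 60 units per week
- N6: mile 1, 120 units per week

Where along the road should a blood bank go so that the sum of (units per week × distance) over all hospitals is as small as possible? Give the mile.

x = 10

For a sum of weighted absolute distances on a line, the optimum is the weighted median (not the mean). Total weight W = 417; half-weight = 208.5.
Sort by position and accumulate weight:
  mile 1 (N6, w=120) → cum 120
  mile 5 (N3, w=7) → cum 127
  mile 9 (N2, w=60) → cum 187
  mile 10 (N4, w=50) → cum 237  ≥ 208.5 → median here
  mile 17 (N1, w=120) → cum 357
  mile 18 (N5, w=60) → cum 417
Optimal location: mile 10.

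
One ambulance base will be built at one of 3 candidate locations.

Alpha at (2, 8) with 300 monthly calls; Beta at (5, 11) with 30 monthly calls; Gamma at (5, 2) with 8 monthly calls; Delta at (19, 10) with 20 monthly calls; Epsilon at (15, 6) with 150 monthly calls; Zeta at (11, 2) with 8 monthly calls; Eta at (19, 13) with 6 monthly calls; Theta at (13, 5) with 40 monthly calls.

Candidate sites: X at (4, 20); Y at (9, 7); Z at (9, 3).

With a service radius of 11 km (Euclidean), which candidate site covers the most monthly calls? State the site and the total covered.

Coverage radius r = 11 km; a point is covered iff (Δx)²+(Δy)² ≤ 11² = 121.
  X (4, 20): covers {Beta} → 30
  Y (9, 7): covers {Alpha, Beta, Gamma, Delta, Epsilon, Zeta, Theta} → 556
  Z (9, 3): covers {Alpha, Beta, Gamma, Epsilon, Zeta, Theta} → 536
Maximum coverage at Y: 556 monthly calls.

Y, covering 556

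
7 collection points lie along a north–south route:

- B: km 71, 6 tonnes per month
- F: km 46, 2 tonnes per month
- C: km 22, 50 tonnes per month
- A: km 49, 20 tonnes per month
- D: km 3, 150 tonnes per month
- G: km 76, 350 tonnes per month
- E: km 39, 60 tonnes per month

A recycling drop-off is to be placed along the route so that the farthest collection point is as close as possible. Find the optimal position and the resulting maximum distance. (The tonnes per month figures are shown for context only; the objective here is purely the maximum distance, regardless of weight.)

The 1-center on a line is the midpoint of the two extreme points: leftmost at 3, rightmost at 76.
Optimal location = (3 + 76)/2 = 39.5; maximum distance = (76 − 3)/2 = 36.5.

location 39.5, max distance 36.5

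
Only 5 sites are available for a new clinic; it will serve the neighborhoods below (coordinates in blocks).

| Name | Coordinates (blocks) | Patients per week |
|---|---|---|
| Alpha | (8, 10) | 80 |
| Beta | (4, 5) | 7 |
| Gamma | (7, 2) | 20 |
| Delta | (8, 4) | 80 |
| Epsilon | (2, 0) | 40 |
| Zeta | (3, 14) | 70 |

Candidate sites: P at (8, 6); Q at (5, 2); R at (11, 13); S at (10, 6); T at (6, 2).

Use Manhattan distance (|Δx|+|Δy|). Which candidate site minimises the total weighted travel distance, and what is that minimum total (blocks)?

P, total 2005 blocks

Total weighted distance at each candidate:
  P (8, 6): total = 2005
  Q (5, 2): total = 2528
  R (11, 13): total = 3355
  S (10, 6): total = 2599
  T (6, 2): total = 2465
Minimum is at P with total 2005 blocks.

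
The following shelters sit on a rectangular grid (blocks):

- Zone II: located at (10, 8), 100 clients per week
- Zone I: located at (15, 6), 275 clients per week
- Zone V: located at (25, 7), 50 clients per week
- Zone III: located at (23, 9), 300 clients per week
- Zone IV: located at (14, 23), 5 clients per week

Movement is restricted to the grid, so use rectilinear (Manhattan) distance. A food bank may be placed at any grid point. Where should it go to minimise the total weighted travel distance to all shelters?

(15, 8)

Manhattan distance separates: Σwᵢ(|x−xᵢ|+|y−yᵢ|) = Σwᵢ|x−xᵢ| + Σwᵢ|y−yᵢ|, so x and y are optimised independently as 1-D weighted medians.
Total weight W = 730; half = 365.
x-coordinate, sorted with cumulative weight:
  x=10 (Zone II, w=100) cum 100
  x=14 (Zone IV, w=5) cum 105
  x=15 (Zone I, w=275) cum 380  ← median
  x=23 (Zone III, w=300) cum 680
  x=25 (Zone V, w=50) cum 730
⇒ x* = 15
y-coordinate, sorted with cumulative weight:
  y=6 (Zone I, w=275) cum 275
  y=7 (Zone V, w=50) cum 325
  y=8 (Zone II, w=100) cum 425  ← median
  y=9 (Zone III, w=300) cum 725
  y=23 (Zone IV, w=5) cum 730
⇒ y* = 8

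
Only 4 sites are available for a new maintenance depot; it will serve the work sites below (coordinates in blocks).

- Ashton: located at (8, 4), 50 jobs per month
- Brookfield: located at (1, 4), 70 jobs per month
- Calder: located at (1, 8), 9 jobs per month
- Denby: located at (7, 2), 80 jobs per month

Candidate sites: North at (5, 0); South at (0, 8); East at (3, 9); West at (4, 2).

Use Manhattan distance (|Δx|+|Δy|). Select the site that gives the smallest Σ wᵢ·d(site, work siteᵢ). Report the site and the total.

Total weighted distance at each candidate:
  North (5, 0): total = 1338
  South (0, 8): total = 1999
  East (3, 9): total = 1897
  West (4, 2): total = 971
Minimum is at West with total 971 blocks.

West, total 971 blocks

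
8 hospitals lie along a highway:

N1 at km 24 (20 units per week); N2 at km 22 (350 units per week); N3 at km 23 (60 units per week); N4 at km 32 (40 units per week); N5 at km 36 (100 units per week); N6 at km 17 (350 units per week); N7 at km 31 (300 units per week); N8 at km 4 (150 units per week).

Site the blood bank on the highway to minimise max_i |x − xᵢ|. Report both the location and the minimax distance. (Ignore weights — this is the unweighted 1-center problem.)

The 1-center on a line is the midpoint of the two extreme points: leftmost at 4, rightmost at 36.
Optimal location = (4 + 36)/2 = 20; maximum distance = (36 − 4)/2 = 16.

location 20, max distance 16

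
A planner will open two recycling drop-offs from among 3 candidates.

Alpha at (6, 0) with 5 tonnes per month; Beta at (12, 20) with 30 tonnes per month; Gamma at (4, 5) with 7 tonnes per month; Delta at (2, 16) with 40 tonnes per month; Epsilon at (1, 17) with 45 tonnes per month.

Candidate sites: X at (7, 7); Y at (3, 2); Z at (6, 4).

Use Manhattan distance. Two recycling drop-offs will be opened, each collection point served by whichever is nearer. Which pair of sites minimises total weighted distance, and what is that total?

{X, Z}, total 1861

Evaluate every pair (each demand assigned to the nearer of the two):
  {X, Z}: total = 1861
  {X, Y}: total = 1873
  {Y, Z}: total = 2066
Best pair: {X, Z} with total 1861.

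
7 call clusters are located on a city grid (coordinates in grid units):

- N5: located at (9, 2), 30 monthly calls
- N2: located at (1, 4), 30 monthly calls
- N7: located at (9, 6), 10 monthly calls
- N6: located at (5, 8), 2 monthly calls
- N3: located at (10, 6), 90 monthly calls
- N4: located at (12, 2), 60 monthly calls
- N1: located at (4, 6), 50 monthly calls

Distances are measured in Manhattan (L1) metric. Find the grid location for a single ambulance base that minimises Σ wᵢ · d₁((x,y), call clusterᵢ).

Manhattan distance separates: Σwᵢ(|x−xᵢ|+|y−yᵢ|) = Σwᵢ|x−xᵢ| + Σwᵢ|y−yᵢ|, so x and y are optimised independently as 1-D weighted medians.
Total weight W = 272; half = 136.
x-coordinate, sorted with cumulative weight:
  x=1 (N2, w=30) cum 30
  x=4 (N1, w=50) cum 80
  x=5 (N6, w=2) cum 82
  x=9 (N5, w=30) cum 112
  x=9 (N7, w=10) cum 122
  x=10 (N3, w=90) cum 212  ← median
  x=12 (N4, w=60) cum 272
⇒ x* = 10
y-coordinate, sorted with cumulative weight:
  y=2 (N5, w=30) cum 30
  y=2 (N4, w=60) cum 90
  y=4 (N2, w=30) cum 120
  y=6 (N7, w=10) cum 130
  y=6 (N3, w=90) cum 220  ← median
  y=6 (N1, w=50) cum 270
  y=8 (N6, w=2) cum 272
⇒ y* = 6

(10, 6)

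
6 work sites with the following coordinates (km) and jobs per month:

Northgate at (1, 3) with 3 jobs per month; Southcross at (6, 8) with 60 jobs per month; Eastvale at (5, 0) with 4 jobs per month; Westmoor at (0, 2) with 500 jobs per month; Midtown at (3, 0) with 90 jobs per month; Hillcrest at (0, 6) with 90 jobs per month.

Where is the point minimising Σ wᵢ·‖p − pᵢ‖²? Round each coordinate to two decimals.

(0.87, 2.72)

The minimiser of Σwᵢ‖p−pᵢ‖² is the weighted centroid p* = (Σwᵢpᵢ)/(Σwᵢ).
Σwᵢ = 747.
Σwᵢxᵢ = 3·1 + 60·6 + 4·5 + 500·0 + 90·3 + 90·0 = 653.
Σwᵢyᵢ = 3·3 + 60·8 + 4·0 + 500·2 + 90·0 + 90·6 = 2029.
x* = 653/747 = 0.87, y* = 2029/747 = 2.72.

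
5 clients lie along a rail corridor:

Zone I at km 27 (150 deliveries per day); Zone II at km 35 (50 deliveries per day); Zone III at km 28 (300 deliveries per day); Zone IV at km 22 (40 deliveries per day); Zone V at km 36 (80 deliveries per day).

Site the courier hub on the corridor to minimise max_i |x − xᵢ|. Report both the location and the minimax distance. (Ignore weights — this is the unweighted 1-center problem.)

The 1-center on a line is the midpoint of the two extreme points: leftmost at 22, rightmost at 36.
Optimal location = (22 + 36)/2 = 29; maximum distance = (36 − 22)/2 = 7.

location 29, max distance 7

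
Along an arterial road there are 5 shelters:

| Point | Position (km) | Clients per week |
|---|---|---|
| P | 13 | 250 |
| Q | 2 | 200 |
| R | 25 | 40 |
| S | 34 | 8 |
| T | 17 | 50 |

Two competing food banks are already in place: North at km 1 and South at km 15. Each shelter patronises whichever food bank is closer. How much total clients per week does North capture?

200

The indifferent point is the midpoint (1+15)/2 = 8; shelters left of it (closer to North at 1) go to North, those right go to South.
  Q at 2 (w=200) → North
  P at 13 (w=250) → South
  T at 17 (w=50) → South
  R at 25 (w=40) → South
  S at 34 (w=8) → South
North captures 200; South captures 348.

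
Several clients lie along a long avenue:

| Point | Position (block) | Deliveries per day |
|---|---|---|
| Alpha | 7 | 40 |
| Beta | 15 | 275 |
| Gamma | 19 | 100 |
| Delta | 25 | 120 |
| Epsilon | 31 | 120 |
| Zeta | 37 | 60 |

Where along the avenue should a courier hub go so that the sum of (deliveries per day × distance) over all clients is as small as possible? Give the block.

For a sum of weighted absolute distances on a line, the optimum is the weighted median (not the mean). Total weight W = 715; half-weight = 357.5.
Sort by position and accumulate weight:
  block 7 (Alpha, w=40) → cum 40
  block 15 (Beta, w=275) → cum 315
  block 19 (Gamma, w=100) → cum 415  ≥ 357.5 → median here
  block 25 (Delta, w=120) → cum 535
  block 31 (Epsilon, w=120) → cum 655
  block 37 (Zeta, w=60) → cum 715
Optimal location: block 19.

x = 19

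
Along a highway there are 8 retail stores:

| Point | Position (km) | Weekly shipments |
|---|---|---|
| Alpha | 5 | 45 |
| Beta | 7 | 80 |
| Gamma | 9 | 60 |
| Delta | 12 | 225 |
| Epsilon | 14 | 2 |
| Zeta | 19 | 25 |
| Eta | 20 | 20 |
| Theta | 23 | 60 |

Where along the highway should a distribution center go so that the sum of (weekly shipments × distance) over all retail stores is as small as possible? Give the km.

For a sum of weighted absolute distances on a line, the optimum is the weighted median (not the mean). Total weight W = 517; half-weight = 258.5.
Sort by position and accumulate weight:
  km 5 (Alpha, w=45) → cum 45
  km 7 (Beta, w=80) → cum 125
  km 9 (Gamma, w=60) → cum 185
  km 12 (Delta, w=225) → cum 410  ≥ 258.5 → median here
  km 14 (Epsilon, w=2) → cum 412
  km 19 (Zeta, w=25) → cum 437
  km 20 (Eta, w=20) → cum 457
  km 23 (Theta, w=60) → cum 517
Optimal location: km 12.

x = 12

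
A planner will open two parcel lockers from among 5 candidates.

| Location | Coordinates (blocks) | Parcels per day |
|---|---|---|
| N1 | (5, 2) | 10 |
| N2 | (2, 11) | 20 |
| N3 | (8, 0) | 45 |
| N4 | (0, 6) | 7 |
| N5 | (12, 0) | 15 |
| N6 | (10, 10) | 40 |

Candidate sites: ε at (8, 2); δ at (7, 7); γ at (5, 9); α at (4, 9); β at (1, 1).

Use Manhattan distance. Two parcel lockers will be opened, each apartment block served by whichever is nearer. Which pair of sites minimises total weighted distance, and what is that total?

{ε, γ}, total 606

Evaluate every pair (each demand assigned to the nearer of the two):
  {ε, γ}: total = 606
  {ε, α}: total = 619
  {ε, δ}: total = 686
  {ε, β}: total = 872
  {γ, β}: total = 972
  {δ, α}: total = 979
  {α, β}: total = 992
  {δ, γ}: total = 1006
  {δ, β}: total = 1052
  {γ, α}: total = 1219
Best pair: {ε, γ} with total 606.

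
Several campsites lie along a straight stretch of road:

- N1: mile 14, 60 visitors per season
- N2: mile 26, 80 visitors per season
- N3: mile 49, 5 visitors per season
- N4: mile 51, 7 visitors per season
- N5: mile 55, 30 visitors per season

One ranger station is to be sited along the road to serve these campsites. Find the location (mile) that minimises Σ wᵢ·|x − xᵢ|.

For a sum of weighted absolute distances on a line, the optimum is the weighted median (not the mean). Total weight W = 182; half-weight = 91.
Sort by position and accumulate weight:
  mile 14 (N1, w=60) → cum 60
  mile 26 (N2, w=80) → cum 140  ≥ 91 → median here
  mile 49 (N3, w=5) → cum 145
  mile 51 (N4, w=7) → cum 152
  mile 55 (N5, w=30) → cum 182
Optimal location: mile 26.

x = 26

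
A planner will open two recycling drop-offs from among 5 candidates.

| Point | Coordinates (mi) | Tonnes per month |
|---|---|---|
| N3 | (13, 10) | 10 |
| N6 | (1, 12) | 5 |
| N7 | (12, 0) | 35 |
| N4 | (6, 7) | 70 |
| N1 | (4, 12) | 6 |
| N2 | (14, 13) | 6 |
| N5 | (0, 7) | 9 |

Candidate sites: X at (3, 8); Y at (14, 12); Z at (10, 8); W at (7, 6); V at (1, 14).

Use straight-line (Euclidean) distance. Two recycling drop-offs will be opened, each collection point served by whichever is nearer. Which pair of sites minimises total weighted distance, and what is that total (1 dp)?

Evaluate every pair (each demand assigned to the nearer of the two):
  {Y, W}: total = 547.0
  {X, W}: total = 579.4
  {Z, W}: total = 593.1
  {W, V}: total = 599.1
  {X, Z}: total = 660.0
  {X, Y}: total = 746.7
  {Z, V}: total = 747.0
  {Y, Z}: total = 788.6
  {X, V}: total = 877.4
  {Y, V}: total = 1151.6
Best pair: {Y, W} with total 547.0.

{Y, W}, total 547.0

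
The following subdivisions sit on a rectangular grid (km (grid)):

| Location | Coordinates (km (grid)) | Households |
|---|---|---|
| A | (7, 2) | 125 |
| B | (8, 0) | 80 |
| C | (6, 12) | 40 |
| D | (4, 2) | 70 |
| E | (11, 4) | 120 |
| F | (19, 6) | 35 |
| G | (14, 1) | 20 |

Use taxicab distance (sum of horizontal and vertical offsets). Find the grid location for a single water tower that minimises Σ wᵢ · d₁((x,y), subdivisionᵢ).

Manhattan distance separates: Σwᵢ(|x−xᵢ|+|y−yᵢ|) = Σwᵢ|x−xᵢ| + Σwᵢ|y−yᵢ|, so x and y are optimised independently as 1-D weighted medians.
Total weight W = 490; half = 245.
x-coordinate, sorted with cumulative weight:
  x=4 (D, w=70) cum 70
  x=6 (C, w=40) cum 110
  x=7 (A, w=125) cum 235
  x=8 (B, w=80) cum 315  ← median
  x=11 (E, w=120) cum 435
  x=14 (G, w=20) cum 455
  x=19 (F, w=35) cum 490
⇒ x* = 8
y-coordinate, sorted with cumulative weight:
  y=0 (B, w=80) cum 80
  y=1 (G, w=20) cum 100
  y=2 (A, w=125) cum 225
  y=2 (D, w=70) cum 295  ← median
  y=4 (E, w=120) cum 415
  y=6 (F, w=35) cum 450
  y=12 (C, w=40) cum 490
⇒ y* = 2

(8, 2)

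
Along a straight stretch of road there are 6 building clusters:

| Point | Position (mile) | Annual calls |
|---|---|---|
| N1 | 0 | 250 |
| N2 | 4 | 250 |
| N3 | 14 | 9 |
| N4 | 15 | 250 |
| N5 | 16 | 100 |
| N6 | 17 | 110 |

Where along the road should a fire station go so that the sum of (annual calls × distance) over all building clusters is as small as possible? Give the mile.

x = 4

For a sum of weighted absolute distances on a line, the optimum is the weighted median (not the mean). Total weight W = 969; half-weight = 484.5.
Sort by position and accumulate weight:
  mile 0 (N1, w=250) → cum 250
  mile 4 (N2, w=250) → cum 500  ≥ 484.5 → median here
  mile 14 (N3, w=9) → cum 509
  mile 15 (N4, w=250) → cum 759
  mile 16 (N5, w=100) → cum 859
  mile 17 (N6, w=110) → cum 969
Optimal location: mile 4.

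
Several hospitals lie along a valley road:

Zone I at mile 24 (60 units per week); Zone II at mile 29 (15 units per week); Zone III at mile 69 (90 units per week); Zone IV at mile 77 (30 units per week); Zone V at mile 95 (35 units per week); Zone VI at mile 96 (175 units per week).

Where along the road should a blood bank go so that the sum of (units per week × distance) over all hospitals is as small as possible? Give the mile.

For a sum of weighted absolute distances on a line, the optimum is the weighted median (not the mean). Total weight W = 405; half-weight = 202.5.
Sort by position and accumulate weight:
  mile 24 (Zone I, w=60) → cum 60
  mile 29 (Zone II, w=15) → cum 75
  mile 69 (Zone III, w=90) → cum 165
  mile 77 (Zone IV, w=30) → cum 195
  mile 95 (Zone V, w=35) → cum 230  ≥ 202.5 → median here
  mile 96 (Zone VI, w=175) → cum 405
Optimal location: mile 95.

x = 95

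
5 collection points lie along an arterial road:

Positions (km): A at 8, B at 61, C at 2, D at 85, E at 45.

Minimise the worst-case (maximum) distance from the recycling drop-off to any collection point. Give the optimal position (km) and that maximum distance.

location 43.5, max distance 41.5

The 1-center on a line is the midpoint of the two extreme points: leftmost at 2, rightmost at 85.
Optimal location = (2 + 85)/2 = 43.5; maximum distance = (85 − 2)/2 = 41.5.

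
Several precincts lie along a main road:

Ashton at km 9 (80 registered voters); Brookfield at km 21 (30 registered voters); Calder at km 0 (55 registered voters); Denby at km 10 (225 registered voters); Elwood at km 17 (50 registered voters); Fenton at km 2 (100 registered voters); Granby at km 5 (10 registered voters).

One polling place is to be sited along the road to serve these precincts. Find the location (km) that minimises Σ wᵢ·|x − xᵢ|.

For a sum of weighted absolute distances on a line, the optimum is the weighted median (not the mean). Total weight W = 550; half-weight = 275.
Sort by position and accumulate weight:
  km 0 (Calder, w=55) → cum 55
  km 2 (Fenton, w=100) → cum 155
  km 5 (Granby, w=10) → cum 165
  km 9 (Ashton, w=80) → cum 245
  km 10 (Denby, w=225) → cum 470  ≥ 275 → median here
  km 17 (Elwood, w=50) → cum 520
  km 21 (Brookfield, w=30) → cum 550
Optimal location: km 10.

x = 10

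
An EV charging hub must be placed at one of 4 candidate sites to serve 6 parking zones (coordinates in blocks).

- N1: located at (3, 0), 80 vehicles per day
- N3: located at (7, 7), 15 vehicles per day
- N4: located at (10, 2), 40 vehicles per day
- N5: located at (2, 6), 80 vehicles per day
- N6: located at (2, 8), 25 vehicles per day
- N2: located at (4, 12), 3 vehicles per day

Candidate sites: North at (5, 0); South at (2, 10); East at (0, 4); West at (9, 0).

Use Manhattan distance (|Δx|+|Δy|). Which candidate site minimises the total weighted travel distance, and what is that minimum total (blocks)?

Total weighted distance at each candidate:
  North (5, 0): total = 1609
  South (2, 10): total = 2022
  East (0, 4): total = 1696
  West (9, 0): total = 2201
Minimum is at North with total 1609 blocks.

North, total 1609 blocks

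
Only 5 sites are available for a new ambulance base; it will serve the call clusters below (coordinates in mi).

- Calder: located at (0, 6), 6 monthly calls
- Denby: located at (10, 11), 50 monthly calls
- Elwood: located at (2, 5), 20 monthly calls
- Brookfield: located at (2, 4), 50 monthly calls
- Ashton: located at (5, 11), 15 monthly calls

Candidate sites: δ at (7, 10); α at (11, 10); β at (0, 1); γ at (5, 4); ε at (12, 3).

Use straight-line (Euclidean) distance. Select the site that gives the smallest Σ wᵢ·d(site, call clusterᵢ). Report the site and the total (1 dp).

Total weighted distance at each candidate:
  δ (7, 10): total = 772.0
  α (11, 10): total = 978.9
  β (0, 1): total = 1174.5
  γ (5, 4): total = 780.7
  ε (12, 3): total = 1352.4
Minimum is at δ with total 772.0 mi.

δ, total 772.0 mi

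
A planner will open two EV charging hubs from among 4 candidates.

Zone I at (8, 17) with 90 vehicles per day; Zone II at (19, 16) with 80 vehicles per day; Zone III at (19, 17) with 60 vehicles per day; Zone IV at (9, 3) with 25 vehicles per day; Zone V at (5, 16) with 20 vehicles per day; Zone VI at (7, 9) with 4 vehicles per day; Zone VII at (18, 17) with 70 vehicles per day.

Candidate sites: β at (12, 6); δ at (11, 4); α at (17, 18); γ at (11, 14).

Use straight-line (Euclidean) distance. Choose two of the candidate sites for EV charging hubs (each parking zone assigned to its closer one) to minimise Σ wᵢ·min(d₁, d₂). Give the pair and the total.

Evaluate every pair (each demand assigned to the nearer of the two):
  {α, γ}: total = 1272.9
  {δ, α}: total = 1599.2
  {β, α}: total = 1647.1
  {δ, γ}: total = 2295.3
  {β, γ}: total = 2343.2
  {β, δ}: total = 4012.7
Best pair: {α, γ} with total 1272.9.

{α, γ}, total 1272.9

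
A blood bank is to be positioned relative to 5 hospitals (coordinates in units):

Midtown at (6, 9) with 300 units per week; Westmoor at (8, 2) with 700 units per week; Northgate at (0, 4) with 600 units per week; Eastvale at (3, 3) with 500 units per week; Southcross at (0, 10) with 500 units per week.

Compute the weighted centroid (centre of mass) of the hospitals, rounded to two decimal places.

(3.42, 5.00)

The minimiser of Σwᵢ‖p−pᵢ‖² is the weighted centroid p* = (Σwᵢpᵢ)/(Σwᵢ).
Σwᵢ = 2600.
Σwᵢxᵢ = 300·6 + 700·8 + 600·0 + 500·3 + 500·0 = 8900.
Σwᵢyᵢ = 300·9 + 700·2 + 600·4 + 500·3 + 500·10 = 13000.
x* = 8900/2600 = 3.42, y* = 13000/2600 = 5.00.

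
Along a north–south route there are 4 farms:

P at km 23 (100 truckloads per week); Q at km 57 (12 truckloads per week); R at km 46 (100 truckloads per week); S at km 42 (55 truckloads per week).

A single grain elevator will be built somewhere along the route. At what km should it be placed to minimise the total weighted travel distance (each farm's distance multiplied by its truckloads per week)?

x = 42

For a sum of weighted absolute distances on a line, the optimum is the weighted median (not the mean). Total weight W = 267; half-weight = 133.5.
Sort by position and accumulate weight:
  km 23 (P, w=100) → cum 100
  km 42 (S, w=55) → cum 155  ≥ 133.5 → median here
  km 46 (R, w=100) → cum 255
  km 57 (Q, w=12) → cum 267
Optimal location: km 42.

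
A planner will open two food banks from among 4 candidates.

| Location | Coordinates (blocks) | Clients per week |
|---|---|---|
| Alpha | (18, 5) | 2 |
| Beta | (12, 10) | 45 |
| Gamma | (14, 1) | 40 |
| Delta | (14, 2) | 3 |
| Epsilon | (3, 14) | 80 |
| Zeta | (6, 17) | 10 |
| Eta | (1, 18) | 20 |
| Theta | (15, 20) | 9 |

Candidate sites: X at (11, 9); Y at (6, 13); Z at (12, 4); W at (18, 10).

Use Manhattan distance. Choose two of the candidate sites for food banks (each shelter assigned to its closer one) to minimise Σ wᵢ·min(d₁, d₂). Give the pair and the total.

Evaluate every pair (each demand assigned to the nearer of the two):
  {Y, Z}: total = 1200
  {X, Y}: total = 1277
  {Y, W}: total = 1513
  {X, Z}: total = 2001
  {X, W}: total = 2237
  {Z, W}: total = 2819
Best pair: {Y, Z} with total 1200.

{Y, Z}, total 1200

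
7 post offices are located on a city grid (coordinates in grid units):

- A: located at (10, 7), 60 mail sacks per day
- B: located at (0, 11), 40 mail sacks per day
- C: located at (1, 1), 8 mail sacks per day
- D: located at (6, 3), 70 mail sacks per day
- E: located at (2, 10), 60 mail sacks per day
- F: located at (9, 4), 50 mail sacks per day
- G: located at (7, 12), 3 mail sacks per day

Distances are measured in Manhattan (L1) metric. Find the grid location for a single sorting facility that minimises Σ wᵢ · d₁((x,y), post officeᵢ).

(6, 7)

Manhattan distance separates: Σwᵢ(|x−xᵢ|+|y−yᵢ|) = Σwᵢ|x−xᵢ| + Σwᵢ|y−yᵢ|, so x and y are optimised independently as 1-D weighted medians.
Total weight W = 291; half = 145.5.
x-coordinate, sorted with cumulative weight:
  x=0 (B, w=40) cum 40
  x=1 (C, w=8) cum 48
  x=2 (E, w=60) cum 108
  x=6 (D, w=70) cum 178  ← median
  x=7 (G, w=3) cum 181
  x=9 (F, w=50) cum 231
  x=10 (A, w=60) cum 291
⇒ x* = 6
y-coordinate, sorted with cumulative weight:
  y=1 (C, w=8) cum 8
  y=3 (D, w=70) cum 78
  y=4 (F, w=50) cum 128
  y=7 (A, w=60) cum 188  ← median
  y=10 (E, w=60) cum 248
  y=11 (B, w=40) cum 288
  y=12 (G, w=3) cum 291
⇒ y* = 7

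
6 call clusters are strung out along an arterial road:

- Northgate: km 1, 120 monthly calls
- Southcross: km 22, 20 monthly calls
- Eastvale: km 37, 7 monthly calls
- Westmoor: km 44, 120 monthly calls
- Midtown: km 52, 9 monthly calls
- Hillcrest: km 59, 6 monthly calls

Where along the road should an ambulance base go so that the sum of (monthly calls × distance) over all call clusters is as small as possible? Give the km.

x = 37

For a sum of weighted absolute distances on a line, the optimum is the weighted median (not the mean). Total weight W = 282; half-weight = 141.
Sort by position and accumulate weight:
  km 1 (Northgate, w=120) → cum 120
  km 22 (Southcross, w=20) → cum 140
  km 37 (Eastvale, w=7) → cum 147  ≥ 141 → median here
  km 44 (Westmoor, w=120) → cum 267
  km 52 (Midtown, w=9) → cum 276
  km 59 (Hillcrest, w=6) → cum 282
Optimal location: km 37.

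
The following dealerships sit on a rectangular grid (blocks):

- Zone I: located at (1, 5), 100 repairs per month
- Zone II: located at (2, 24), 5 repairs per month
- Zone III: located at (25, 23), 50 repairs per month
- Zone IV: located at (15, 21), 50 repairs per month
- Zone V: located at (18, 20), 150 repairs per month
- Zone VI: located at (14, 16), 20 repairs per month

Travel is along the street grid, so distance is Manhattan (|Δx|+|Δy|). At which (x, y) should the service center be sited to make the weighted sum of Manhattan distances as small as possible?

(18, 20)

Manhattan distance separates: Σwᵢ(|x−xᵢ|+|y−yᵢ|) = Σwᵢ|x−xᵢ| + Σwᵢ|y−yᵢ|, so x and y are optimised independently as 1-D weighted medians.
Total weight W = 375; half = 187.5.
x-coordinate, sorted with cumulative weight:
  x=1 (Zone I, w=100) cum 100
  x=2 (Zone II, w=5) cum 105
  x=14 (Zone VI, w=20) cum 125
  x=15 (Zone IV, w=50) cum 175
  x=18 (Zone V, w=150) cum 325  ← median
  x=25 (Zone III, w=50) cum 375
⇒ x* = 18
y-coordinate, sorted with cumulative weight:
  y=5 (Zone I, w=100) cum 100
  y=16 (Zone VI, w=20) cum 120
  y=20 (Zone V, w=150) cum 270  ← median
  y=21 (Zone IV, w=50) cum 320
  y=23 (Zone III, w=50) cum 370
  y=24 (Zone II, w=5) cum 375
⇒ y* = 20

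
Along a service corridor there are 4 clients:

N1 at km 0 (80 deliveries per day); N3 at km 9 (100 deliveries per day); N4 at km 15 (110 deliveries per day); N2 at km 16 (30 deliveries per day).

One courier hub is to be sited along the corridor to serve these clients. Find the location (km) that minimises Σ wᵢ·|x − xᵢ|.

x = 9

For a sum of weighted absolute distances on a line, the optimum is the weighted median (not the mean). Total weight W = 320; half-weight = 160.
Sort by position and accumulate weight:
  km 0 (N1, w=80) → cum 80
  km 9 (N3, w=100) → cum 180  ≥ 160 → median here
  km 15 (N4, w=110) → cum 290
  km 16 (N2, w=30) → cum 320
Optimal location: km 9.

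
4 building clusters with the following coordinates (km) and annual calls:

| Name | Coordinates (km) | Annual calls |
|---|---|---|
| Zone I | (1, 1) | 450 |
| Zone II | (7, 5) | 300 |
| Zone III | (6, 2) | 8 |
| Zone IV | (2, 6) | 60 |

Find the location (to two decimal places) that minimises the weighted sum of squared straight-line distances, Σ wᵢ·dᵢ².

The minimiser of Σwᵢ‖p−pᵢ‖² is the weighted centroid p* = (Σwᵢpᵢ)/(Σwᵢ).
Σwᵢ = 818.
Σwᵢxᵢ = 450·1 + 300·7 + 8·6 + 60·2 = 2718.
Σwᵢyᵢ = 450·1 + 300·5 + 8·2 + 60·6 = 2326.
x* = 2718/818 = 3.32, y* = 2326/818 = 2.84.

(3.32, 2.84)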